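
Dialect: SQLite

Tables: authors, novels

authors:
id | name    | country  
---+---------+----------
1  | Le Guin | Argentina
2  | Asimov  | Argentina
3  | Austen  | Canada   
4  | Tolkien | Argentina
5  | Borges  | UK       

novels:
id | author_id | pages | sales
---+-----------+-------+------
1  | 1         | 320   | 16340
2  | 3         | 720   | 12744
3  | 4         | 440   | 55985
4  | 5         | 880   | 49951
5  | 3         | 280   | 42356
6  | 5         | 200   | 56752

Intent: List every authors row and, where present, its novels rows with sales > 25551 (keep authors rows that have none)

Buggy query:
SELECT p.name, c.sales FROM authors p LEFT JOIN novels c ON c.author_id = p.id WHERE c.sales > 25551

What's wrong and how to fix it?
Bug: A WHERE condition on the right-hand table after LEFT JOIN drops unmatched parents

Fix: Put 'c.sales > 25551' in the JOIN's ON clause instead of WHERE

Corrected query:
SELECT p.name, c.sales FROM authors p LEFT JOIN novels c ON c.author_id = p.id AND c.sales > 25551

Result:
name    | sales
--------+------
Le Guin | NULL 
Asimov  | NULL 
Austen  | 42356
Tolkien | 55985
Borges  | 49951
Borges  | 56752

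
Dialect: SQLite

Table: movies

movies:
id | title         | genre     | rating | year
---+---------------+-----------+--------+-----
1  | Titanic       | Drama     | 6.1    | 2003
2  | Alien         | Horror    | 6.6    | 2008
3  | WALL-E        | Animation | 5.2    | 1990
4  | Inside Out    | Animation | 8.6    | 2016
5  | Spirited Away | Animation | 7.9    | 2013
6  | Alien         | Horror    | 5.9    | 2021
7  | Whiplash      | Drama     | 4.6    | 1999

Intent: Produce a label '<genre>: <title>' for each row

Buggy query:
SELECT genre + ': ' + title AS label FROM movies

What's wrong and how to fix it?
Bug: SQLite uses || for string concatenation; + coerces text to numbers (yielding 0)

Fix: Use the || operator for string concatenation

Corrected query:
SELECT genre || ': ' || title AS label FROM movies

Result:
label                   
------------------------
Drama: Titanic          
Horror: Alien           
Animation: WALL-E       
Animation: Inside Out   
Animation: Spirited Away
Horror: Alien           
Drama: Whiplash         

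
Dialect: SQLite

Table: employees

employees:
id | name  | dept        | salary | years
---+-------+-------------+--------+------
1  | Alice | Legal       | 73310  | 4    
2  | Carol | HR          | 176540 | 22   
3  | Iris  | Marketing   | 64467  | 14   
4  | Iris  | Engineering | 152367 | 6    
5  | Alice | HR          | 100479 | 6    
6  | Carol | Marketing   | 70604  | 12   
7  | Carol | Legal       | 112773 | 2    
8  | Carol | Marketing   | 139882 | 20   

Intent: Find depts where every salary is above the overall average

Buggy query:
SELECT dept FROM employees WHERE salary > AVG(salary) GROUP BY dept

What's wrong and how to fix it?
Bug: AVG() is an aggregate; it can't sit directly in WHERE

Fix: Use a subquery for AVG and a HAVING MIN(...) filter so the condition holds for every row in the group

Corrected query:
SELECT dept FROM employees GROUP BY dept HAVING MIN(salary) > (SELECT AVG(salary) FROM employees)

Result:
dept       
-----------
Engineering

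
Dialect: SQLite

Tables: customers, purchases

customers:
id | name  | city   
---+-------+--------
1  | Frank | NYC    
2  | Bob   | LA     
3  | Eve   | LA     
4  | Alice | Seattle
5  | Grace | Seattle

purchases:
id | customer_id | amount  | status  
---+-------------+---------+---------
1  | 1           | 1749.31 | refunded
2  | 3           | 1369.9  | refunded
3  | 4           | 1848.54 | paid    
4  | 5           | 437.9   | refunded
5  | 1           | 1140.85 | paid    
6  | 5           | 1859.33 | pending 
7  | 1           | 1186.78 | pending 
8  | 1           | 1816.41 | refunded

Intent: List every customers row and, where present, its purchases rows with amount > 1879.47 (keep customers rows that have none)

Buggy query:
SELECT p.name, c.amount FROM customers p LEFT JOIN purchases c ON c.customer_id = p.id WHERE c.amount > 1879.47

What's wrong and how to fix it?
Bug: A WHERE condition on the right-hand table after LEFT JOIN drops unmatched parents

Fix: Move the right-table condition into the ON clause so unmatched parents are kept

Corrected query:
SELECT p.name, c.amount FROM customers p LEFT JOIN purchases c ON c.customer_id = p.id AND c.amount > 1879.47

Result:
name  | amount
------+-------
Frank | NULL  
Bob   | NULL  
Eve   | NULL  
Alice | NULL  
Grace | NULL  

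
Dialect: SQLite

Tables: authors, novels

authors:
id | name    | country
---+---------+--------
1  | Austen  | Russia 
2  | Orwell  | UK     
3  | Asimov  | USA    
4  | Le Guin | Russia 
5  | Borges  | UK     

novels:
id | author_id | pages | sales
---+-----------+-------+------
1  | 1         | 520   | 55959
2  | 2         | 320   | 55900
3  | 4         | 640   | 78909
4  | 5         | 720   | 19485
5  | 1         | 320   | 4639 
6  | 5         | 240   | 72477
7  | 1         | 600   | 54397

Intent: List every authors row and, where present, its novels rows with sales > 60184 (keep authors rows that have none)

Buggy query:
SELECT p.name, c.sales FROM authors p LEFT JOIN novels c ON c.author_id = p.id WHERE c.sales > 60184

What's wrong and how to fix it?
Bug: Filtering c.sales in WHERE discards the NULL rows produced by LEFT JOIN, turning it into an inner join

Fix: Put 'c.sales > 60184' in the JOIN's ON clause instead of WHERE

Corrected query:
SELECT p.name, c.sales FROM authors p LEFT JOIN novels c ON c.author_id = p.id AND c.sales > 60184

Result:
name    | sales
--------+------
Austen  | NULL 
Orwell  | NULL 
Asimov  | NULL 
Le Guin | 78909
Borges  | 72477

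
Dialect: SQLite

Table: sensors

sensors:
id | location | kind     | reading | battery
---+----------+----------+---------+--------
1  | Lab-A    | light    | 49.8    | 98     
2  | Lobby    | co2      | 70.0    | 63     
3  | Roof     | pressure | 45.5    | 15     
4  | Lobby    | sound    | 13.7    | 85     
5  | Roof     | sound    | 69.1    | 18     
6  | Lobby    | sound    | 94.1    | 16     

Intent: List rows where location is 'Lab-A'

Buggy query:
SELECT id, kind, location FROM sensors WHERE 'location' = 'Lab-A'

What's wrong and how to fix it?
Bug: 'location' in single quotes is a string literal, not the column; the comparison is literal-vs-literal and never true

Fix: Remove the quotes around the column name (or use double quotes for an identifier)

Corrected query:
SELECT id, kind, location FROM sensors WHERE location = 'Lab-A'

Result:
id | kind  | location
---+-------+---------
1  | light | Lab-A   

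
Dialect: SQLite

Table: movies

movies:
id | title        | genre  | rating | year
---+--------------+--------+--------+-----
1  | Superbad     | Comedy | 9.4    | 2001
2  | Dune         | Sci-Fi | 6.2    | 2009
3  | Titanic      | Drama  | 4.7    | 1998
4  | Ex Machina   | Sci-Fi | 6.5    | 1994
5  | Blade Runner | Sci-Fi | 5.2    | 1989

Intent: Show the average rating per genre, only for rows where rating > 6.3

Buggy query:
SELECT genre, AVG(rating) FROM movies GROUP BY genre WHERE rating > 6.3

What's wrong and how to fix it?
Bug: Row-level WHERE must come before GROUP BY in the clause order

Fix: Move the WHERE clause before GROUP BY

Corrected query:
SELECT genre, AVG(rating) FROM movies WHERE rating > 6.3 GROUP BY genre

Result:
genre  | AVG(rating)
-------+------------
Comedy | 9.4        
Sci-Fi | 6.5        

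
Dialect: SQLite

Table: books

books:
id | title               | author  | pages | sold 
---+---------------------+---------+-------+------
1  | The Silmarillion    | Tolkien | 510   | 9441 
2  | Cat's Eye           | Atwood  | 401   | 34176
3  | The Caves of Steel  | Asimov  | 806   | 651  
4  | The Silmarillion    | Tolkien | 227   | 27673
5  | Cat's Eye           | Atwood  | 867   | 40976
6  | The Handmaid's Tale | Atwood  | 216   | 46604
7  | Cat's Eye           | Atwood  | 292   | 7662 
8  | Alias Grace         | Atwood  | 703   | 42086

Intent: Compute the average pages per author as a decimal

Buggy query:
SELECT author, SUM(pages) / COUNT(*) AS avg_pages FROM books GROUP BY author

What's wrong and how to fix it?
Bug: Both operands are integers, so '/' performs integer division and truncates

Fix: Multiply by 1.0 (or CAST to REAL) to force floating-point division

Corrected query:
SELECT author, SUM(pages) * 1.0 / COUNT(*) AS avg_pages FROM books GROUP BY author

Result:
author  | avg_pages
--------+----------
Asimov  | 806      
Atwood  | 495.8    
Tolkien | 368.5    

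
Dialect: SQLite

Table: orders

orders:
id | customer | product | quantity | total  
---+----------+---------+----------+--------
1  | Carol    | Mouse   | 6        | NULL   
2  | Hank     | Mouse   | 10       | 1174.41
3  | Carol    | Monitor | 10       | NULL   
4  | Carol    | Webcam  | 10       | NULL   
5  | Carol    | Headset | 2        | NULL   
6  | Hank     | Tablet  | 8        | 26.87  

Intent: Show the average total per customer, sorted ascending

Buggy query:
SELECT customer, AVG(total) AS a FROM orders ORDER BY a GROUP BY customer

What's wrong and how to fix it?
Bug: GROUP BY must precede ORDER BY

Fix: Reorder: SELECT … FROM … GROUP BY … ORDER BY …

Corrected query:
SELECT customer, AVG(total) AS a FROM orders GROUP BY customer ORDER BY a

Result:
customer | a     
---------+-------
Carol    | NULL  
Hank     | 600.64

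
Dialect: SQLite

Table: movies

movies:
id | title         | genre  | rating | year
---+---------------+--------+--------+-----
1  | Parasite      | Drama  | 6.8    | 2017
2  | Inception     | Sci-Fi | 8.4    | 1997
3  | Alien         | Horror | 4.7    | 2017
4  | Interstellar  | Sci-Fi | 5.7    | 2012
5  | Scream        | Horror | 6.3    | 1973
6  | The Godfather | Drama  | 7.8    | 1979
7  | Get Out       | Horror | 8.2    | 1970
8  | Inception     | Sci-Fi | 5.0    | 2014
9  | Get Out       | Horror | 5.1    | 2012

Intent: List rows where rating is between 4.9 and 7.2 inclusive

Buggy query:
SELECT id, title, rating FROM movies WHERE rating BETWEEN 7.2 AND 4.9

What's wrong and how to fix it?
Bug: BETWEEN expects the lower bound first; with 7.2 AND 4.9 the range is empty

Fix: Swap the bounds so the smaller value comes first

Corrected query:
SELECT id, title, rating FROM movies WHERE rating BETWEEN 4.9 AND 7.2

Result:
id | title        | rating
---+--------------+-------
1  | Parasite     | 6.8   
4  | Interstellar | 5.7   
5  | Scream       | 6.3   
8  | Inception    | 5     
9  | Get Out      | 5.1   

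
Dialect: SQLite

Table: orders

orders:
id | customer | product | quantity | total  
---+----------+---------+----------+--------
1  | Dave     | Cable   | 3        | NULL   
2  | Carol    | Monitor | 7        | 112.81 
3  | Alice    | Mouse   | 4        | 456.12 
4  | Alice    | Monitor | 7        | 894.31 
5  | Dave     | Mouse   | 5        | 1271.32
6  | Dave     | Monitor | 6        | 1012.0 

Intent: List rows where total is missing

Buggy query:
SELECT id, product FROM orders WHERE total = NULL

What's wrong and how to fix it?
Bug: '= NULL' is always unknown in SQL three-valued logic, so no rows match

Fix: Replace '= NULL' with 'IS NULL'

Corrected query:
SELECT id, product FROM orders WHERE total IS NULL

Result:
id | product
---+--------
1  | Cable  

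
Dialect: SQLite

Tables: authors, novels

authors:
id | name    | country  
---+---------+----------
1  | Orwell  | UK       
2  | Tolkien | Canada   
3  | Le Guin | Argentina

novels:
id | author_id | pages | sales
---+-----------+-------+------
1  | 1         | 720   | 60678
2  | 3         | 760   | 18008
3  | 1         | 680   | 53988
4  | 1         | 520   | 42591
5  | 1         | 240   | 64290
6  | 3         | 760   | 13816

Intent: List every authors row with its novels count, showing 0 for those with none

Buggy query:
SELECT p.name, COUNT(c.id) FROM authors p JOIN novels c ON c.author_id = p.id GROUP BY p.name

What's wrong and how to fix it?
Bug: INNER JOIN drops authors rows that have no matching novels rows

Fix: Use LEFT JOIN so parents without children still appear (COUNT(c.id) gives 0)

Corrected query:
SELECT p.name, COUNT(c.id) FROM authors p LEFT JOIN novels c ON c.author_id = p.id GROUP BY p.name

Result:
name    | COUNT(c.id)
--------+------------
Le Guin | 2          
Orwell  | 4          
Tolkien | 0          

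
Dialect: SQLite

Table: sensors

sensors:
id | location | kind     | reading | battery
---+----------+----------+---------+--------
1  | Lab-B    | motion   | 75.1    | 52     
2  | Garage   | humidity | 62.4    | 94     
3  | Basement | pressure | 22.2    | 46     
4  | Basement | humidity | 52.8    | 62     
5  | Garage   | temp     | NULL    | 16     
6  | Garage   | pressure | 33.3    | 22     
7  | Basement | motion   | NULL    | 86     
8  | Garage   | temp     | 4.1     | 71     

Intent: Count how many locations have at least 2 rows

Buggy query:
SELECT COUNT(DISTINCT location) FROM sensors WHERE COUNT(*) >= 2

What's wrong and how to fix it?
Bug: COUNT(*) cannot appear in WHERE; the per-group count doesn't exist yet

Fix: Use a subquery that GROUPs and filters with HAVING, then count its rows

Corrected query:
SELECT COUNT(*) FROM (SELECT location FROM sensors GROUP BY location HAVING COUNT(*) >= 2)

Result:
COUNT(*)
--------
2       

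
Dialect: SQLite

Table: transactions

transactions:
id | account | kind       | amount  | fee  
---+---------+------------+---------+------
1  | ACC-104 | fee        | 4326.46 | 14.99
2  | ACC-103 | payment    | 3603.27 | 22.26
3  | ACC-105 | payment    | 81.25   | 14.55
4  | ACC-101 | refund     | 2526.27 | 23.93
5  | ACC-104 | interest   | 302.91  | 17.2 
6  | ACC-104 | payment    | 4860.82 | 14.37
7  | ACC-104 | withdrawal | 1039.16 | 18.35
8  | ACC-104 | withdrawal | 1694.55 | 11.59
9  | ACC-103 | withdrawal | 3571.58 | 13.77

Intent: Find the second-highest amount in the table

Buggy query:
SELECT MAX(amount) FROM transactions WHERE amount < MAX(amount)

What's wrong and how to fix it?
Bug: The inner MAX is an aggregate inside WHERE, which is not allowed

Fix: Put the inner MAX in a scalar subquery

Corrected query:
SELECT MAX(amount) FROM transactions WHERE amount < (SELECT MAX(amount) FROM transactions)

Result:
MAX(amount)
-----------
4326.46    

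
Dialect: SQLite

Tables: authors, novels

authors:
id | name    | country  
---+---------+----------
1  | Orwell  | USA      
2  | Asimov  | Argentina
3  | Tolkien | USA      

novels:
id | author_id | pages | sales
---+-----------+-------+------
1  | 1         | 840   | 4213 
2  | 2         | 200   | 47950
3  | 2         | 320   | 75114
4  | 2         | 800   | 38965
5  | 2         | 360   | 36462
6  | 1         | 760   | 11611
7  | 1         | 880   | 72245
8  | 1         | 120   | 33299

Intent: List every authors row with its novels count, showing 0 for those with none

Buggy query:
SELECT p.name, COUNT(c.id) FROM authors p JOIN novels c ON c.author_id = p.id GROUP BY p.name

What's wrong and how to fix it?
Bug: An inner join excludes parents with zero children

Fix: Use LEFT JOIN so parents without children still appear (COUNT(c.id) gives 0)

Corrected query:
SELECT p.name, COUNT(c.id) FROM authors p LEFT JOIN novels c ON c.author_id = p.id GROUP BY p.name

Result:
name    | COUNT(c.id)
--------+------------
Asimov  | 4          
Orwell  | 4          
Tolkien | 0          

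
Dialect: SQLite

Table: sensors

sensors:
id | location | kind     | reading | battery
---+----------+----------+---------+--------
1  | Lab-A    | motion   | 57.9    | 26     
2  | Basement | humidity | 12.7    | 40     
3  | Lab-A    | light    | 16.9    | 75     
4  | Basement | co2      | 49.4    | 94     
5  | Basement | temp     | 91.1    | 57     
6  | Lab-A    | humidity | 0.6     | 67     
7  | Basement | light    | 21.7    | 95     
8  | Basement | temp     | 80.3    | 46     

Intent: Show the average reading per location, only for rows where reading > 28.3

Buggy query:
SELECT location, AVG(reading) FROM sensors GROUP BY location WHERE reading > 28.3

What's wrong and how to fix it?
Bug: Row-level WHERE must come before GROUP BY in the clause order

Fix: Move the WHERE clause before GROUP BY

Corrected query:
SELECT location, AVG(reading) FROM sensors WHERE reading > 28.3 GROUP BY location

Result:
location | AVG(reading)
---------+-------------
Basement | 73.6        
Lab-A    | 57.9        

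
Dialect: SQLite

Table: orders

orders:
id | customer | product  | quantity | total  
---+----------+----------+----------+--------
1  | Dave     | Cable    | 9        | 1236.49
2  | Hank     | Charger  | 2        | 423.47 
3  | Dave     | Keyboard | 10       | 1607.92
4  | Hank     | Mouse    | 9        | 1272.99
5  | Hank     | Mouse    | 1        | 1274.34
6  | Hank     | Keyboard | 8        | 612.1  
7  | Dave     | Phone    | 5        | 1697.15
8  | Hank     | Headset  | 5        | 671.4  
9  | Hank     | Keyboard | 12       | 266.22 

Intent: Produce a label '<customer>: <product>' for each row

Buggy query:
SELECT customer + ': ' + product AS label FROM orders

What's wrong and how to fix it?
Bug: SQLite uses || for string concatenation; + coerces text to numbers (yielding 0)

Fix: Replace + with || to concatenate text

Corrected query:
SELECT customer || ': ' || product AS label FROM orders

Result:
label         
--------------
Dave: Cable   
Hank: Charger 
Dave: Keyboard
Hank: Mouse   
Hank: Mouse   
Hank: Keyboard
Dave: Phone   
Hank: Headset 
Hank: Keyboard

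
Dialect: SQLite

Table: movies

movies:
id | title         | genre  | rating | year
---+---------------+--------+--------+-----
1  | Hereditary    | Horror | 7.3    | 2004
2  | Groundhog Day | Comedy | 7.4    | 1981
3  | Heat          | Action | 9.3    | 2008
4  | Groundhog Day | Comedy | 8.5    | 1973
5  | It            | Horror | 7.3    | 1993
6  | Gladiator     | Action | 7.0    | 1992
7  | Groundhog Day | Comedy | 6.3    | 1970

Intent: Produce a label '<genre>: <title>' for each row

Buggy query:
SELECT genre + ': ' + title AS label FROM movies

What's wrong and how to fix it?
Bug: '+' is numeric addition; on text columns SQLite converts them to 0 instead of concatenating

Fix: Replace + with || to concatenate text

Corrected query:
SELECT genre || ': ' || title AS label FROM movies

Result:
label                
---------------------
Horror: Hereditary   
Comedy: Groundhog Day
Action: Heat         
Comedy: Groundhog Day
Horror: It           
Action: Gladiator    
Comedy: Groundhog Day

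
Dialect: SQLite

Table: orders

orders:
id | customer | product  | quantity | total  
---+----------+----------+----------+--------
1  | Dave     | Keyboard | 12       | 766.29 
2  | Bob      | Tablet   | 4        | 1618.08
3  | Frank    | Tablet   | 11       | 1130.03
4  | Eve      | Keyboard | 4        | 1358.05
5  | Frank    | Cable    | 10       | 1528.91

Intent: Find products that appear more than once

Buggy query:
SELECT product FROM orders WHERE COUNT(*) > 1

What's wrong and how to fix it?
Bug: WHERE can't reference COUNT(*); aggregates are computed after WHERE

Fix: GROUP BY product, then filter groups with HAVING COUNT(*) > 1

Corrected query:
SELECT product FROM orders GROUP BY product HAVING COUNT(*) > 1

Result:
product 
--------
Keyboard
Tablet  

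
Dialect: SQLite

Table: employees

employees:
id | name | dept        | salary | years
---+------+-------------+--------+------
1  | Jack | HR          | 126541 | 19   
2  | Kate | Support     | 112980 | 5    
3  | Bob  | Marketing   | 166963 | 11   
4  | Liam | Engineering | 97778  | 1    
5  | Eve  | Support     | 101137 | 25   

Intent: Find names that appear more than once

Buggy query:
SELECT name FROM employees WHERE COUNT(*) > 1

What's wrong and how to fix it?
Bug: COUNT(*) is an aggregate and cannot be used in WHERE

Fix: GROUP BY name, then filter groups with HAVING COUNT(*) > 1

Corrected query:
SELECT name FROM employees GROUP BY name HAVING COUNT(*) > 1

Result:
(no rows)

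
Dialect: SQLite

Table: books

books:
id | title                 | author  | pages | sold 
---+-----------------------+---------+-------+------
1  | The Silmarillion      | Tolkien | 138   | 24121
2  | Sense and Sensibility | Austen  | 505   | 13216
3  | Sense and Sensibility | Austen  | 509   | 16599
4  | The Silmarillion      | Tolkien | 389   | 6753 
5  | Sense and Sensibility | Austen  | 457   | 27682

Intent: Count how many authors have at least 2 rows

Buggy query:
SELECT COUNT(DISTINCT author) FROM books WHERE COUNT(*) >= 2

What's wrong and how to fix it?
Bug: COUNT(*) cannot appear in WHERE; the per-group count doesn't exist yet

Fix: Group first with HAVING COUNT(*) >= 2, then COUNT the resulting groups

Corrected query:
SELECT COUNT(*) FROM (SELECT author FROM books GROUP BY author HAVING COUNT(*) >= 2)

Result:
COUNT(*)
--------
2       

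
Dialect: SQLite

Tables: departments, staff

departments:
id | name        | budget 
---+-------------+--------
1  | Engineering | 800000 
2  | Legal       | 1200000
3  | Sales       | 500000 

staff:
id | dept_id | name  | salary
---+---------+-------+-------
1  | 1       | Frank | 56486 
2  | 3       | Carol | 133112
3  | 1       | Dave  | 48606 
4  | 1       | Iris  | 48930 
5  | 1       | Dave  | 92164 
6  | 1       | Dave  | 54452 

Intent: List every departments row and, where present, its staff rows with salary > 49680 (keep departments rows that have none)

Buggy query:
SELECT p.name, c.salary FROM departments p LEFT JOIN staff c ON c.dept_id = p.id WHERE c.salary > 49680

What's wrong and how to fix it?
Bug: A WHERE condition on the right-hand table after LEFT JOIN drops unmatched parents

Fix: Put 'c.salary > 49680' in the JOIN's ON clause instead of WHERE

Corrected query:
SELECT p.name, c.salary FROM departments p LEFT JOIN staff c ON c.dept_id = p.id AND c.salary > 49680

Result:
name        | salary
------------+-------
Engineering | 54452 
Engineering | 56486 
Engineering | 92164 
Legal       | NULL  
Sales       | 133112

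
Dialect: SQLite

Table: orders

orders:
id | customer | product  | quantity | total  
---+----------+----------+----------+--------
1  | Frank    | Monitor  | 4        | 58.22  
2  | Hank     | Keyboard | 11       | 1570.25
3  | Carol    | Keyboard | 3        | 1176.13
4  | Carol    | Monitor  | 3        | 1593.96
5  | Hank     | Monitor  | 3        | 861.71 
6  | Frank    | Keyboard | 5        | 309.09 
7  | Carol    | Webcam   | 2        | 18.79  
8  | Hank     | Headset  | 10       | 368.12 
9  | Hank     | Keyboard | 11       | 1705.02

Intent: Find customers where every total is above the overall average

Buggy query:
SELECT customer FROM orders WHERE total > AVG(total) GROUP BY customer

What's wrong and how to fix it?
Bug: AVG() is an aggregate; it can't sit directly in WHERE

Fix: Use a subquery for AVG and a HAVING MIN(...) filter so the condition holds for every row in the group

Corrected query:
SELECT customer FROM orders GROUP BY customer HAVING MIN(total) > (SELECT AVG(total) FROM orders)

Result:
(no rows)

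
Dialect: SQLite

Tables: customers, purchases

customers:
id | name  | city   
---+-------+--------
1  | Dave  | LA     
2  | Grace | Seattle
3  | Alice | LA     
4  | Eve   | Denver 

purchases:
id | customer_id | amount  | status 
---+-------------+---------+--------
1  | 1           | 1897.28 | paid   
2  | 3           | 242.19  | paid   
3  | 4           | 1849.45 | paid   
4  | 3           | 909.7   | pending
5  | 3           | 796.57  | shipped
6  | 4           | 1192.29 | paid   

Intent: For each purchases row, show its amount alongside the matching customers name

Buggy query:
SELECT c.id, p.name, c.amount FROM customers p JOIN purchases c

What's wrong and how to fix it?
Bug: Missing join condition: each purchases row is matched to all customers rows instead of just its own

Fix: Specify the join condition linking the foreign key to the parent id

Corrected query:
SELECT c.id, p.name, c.amount FROM customers p JOIN purchases c ON c.customer_id = p.id

Result:
id | name  | amount 
---+-------+--------
1  | Dave  | 1897.28
2  | Alice | 242.19 
3  | Eve   | 1849.45
4  | Alice | 909.7  
5  | Alice | 796.57 
6  | Eve   | 1192.29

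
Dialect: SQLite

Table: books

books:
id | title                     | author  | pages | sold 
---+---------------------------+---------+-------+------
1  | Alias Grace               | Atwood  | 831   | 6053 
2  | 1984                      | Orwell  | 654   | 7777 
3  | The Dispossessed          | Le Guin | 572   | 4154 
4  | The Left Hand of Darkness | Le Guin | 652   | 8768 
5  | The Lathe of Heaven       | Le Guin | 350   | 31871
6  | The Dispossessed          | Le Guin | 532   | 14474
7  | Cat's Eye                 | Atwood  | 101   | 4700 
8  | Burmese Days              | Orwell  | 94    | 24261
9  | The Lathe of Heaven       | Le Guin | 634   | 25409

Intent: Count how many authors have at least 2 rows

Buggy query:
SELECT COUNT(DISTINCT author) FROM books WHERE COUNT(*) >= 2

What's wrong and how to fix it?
Bug: WHERE filters individual rows, not groups, so a group-level COUNT is invalid there

Fix: Group first with HAVING COUNT(*) >= 2, then COUNT the resulting groups

Corrected query:
SELECT COUNT(*) FROM (SELECT author FROM books GROUP BY author HAVING COUNT(*) >= 2)

Result:
COUNT(*)
--------
3       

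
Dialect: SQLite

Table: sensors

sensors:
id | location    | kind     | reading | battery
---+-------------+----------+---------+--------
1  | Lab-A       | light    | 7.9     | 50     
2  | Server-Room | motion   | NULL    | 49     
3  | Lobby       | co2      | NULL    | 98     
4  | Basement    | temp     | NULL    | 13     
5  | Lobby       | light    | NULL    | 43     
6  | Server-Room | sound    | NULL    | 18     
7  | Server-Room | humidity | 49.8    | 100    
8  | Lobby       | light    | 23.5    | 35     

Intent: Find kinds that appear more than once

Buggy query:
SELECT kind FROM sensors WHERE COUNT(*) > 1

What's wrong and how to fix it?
Bug: COUNT(*) is an aggregate and cannot be used in WHERE

Fix: GROUP BY kind, then filter groups with HAVING COUNT(*) > 1

Corrected query:
SELECT kind FROM sensors GROUP BY kind HAVING COUNT(*) > 1

Result:
kind 
-----
light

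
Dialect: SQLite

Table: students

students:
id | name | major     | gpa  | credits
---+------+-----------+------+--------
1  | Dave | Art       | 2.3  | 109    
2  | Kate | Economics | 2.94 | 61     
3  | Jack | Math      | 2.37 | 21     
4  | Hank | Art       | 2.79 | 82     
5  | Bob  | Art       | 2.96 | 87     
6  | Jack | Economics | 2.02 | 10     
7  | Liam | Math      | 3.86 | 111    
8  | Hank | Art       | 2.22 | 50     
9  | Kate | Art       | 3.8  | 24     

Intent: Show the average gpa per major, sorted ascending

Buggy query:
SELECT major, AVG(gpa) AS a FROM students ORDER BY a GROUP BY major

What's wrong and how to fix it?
Bug: ORDER BY appears before GROUP BY; SQL clause order requires GROUP BY first

Fix: Move ORDER BY to the end, after GROUP BY

Corrected query:
SELECT major, AVG(gpa) AS a FROM students GROUP BY major ORDER BY a

Result:
major     | a    
----------+------
Economics | 2.48 
Art       | 2.814
Math      | 3.115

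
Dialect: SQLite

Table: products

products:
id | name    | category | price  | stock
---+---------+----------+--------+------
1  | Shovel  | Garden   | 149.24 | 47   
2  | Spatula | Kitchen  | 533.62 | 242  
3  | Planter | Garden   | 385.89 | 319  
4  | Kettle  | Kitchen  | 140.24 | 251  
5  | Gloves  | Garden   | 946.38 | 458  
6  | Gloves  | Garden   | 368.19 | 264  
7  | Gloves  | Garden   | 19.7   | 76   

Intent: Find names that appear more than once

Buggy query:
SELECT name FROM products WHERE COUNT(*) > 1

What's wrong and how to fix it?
Bug: WHERE can't reference COUNT(*); aggregates are computed after WHERE

Fix: GROUP BY name, then filter groups with HAVING COUNT(*) > 1

Corrected query:
SELECT name FROM products GROUP BY name HAVING COUNT(*) > 1

Result:
name  
------
Gloves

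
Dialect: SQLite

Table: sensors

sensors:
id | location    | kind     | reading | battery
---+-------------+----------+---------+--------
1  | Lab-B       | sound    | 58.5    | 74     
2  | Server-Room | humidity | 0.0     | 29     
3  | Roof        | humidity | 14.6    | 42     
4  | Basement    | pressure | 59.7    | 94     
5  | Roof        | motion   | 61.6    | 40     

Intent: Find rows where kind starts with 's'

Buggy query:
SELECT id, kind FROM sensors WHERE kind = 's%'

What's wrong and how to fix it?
Bug: Wildcards only work with LIKE; '=' treats '%' as a literal character

Fix: Use LIKE for wildcard pattern matching

Corrected query:
SELECT id, kind FROM sensors WHERE kind LIKE 's%'

Result:
id | kind 
---+------
1  | sound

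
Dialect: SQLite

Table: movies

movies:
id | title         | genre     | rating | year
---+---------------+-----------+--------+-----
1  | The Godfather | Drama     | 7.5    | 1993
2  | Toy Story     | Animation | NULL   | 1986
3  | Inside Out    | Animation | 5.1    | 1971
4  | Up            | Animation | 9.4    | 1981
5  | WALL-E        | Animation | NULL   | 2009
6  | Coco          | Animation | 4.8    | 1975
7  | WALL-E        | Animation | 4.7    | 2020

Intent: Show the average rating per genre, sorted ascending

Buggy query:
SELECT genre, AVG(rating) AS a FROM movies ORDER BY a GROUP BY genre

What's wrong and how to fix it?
Bug: GROUP BY must precede ORDER BY

Fix: Move ORDER BY to the end, after GROUP BY

Corrected query:
SELECT genre, AVG(rating) AS a FROM movies GROUP BY genre ORDER BY a

Result:
genre     | a  
----------+----
Animation | 6  
Drama     | 7.5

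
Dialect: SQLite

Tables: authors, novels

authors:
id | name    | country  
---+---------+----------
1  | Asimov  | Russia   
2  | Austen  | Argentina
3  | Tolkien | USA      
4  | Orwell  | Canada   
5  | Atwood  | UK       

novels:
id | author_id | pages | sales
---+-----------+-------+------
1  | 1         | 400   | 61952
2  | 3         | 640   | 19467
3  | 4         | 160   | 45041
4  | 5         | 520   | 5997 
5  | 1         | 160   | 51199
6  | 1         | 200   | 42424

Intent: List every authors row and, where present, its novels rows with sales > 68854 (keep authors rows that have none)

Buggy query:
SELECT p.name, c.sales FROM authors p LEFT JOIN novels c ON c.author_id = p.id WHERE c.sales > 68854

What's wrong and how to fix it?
Bug: A WHERE condition on the right-hand table after LEFT JOIN drops unmatched parents

Fix: Move the right-table condition into the ON clause so unmatched parents are kept

Corrected query:
SELECT p.name, c.sales FROM authors p LEFT JOIN novels c ON c.author_id = p.id AND c.sales > 68854

Result:
name    | sales
--------+------
Asimov  | NULL 
Austen  | NULL 
Tolkien | NULL 
Orwell  | NULL 
Atwood  | NULL 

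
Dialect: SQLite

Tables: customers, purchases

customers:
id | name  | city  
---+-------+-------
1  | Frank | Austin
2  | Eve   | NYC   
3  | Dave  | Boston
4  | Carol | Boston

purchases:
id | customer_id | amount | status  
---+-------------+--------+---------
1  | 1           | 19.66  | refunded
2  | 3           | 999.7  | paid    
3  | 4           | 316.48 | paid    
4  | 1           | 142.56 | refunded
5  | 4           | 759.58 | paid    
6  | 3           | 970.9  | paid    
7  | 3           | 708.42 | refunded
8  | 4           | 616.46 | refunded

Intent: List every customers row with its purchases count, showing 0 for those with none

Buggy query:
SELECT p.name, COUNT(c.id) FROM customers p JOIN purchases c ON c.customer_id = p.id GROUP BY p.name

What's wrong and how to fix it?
Bug: An inner join excludes parents with zero children

Fix: Use LEFT JOIN so parents without children still appear (COUNT(c.id) gives 0)

Corrected query:
SELECT p.name, COUNT(c.id) FROM customers p LEFT JOIN purchases c ON c.customer_id = p.id GROUP BY p.name

Result:
name  | COUNT(c.id)
------+------------
Carol | 3          
Dave  | 3          
Eve   | 0          
Frank | 2          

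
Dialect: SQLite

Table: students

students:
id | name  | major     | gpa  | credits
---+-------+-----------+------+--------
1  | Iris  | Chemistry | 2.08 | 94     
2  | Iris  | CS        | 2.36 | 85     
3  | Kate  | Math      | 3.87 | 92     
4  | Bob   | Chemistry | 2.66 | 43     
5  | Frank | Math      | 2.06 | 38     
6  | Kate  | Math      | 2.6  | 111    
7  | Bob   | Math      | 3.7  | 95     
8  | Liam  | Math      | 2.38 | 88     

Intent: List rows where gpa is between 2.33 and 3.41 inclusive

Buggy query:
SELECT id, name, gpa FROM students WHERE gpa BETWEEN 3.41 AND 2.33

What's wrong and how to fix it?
Bug: BETWEEN expects the lower bound first; with 3.41 AND 2.33 the range is empty

Fix: Swap the bounds so the smaller value comes first

Corrected query:
SELECT id, name, gpa FROM students WHERE gpa BETWEEN 2.33 AND 3.41

Result:
id | name | gpa 
---+------+-----
2  | Iris | 2.36
4  | Bob  | 2.66
6  | Kate | 2.6 
8  | Liam | 2.38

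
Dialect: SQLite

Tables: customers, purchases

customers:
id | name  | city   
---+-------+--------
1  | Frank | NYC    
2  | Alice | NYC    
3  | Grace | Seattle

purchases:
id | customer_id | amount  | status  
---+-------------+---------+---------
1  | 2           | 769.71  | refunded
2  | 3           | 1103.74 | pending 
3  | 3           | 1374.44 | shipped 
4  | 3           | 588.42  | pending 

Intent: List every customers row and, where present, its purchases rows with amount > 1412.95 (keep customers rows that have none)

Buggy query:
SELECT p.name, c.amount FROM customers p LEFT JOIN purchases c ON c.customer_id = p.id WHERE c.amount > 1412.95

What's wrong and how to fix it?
Bug: Filtering c.amount in WHERE discards the NULL rows produced by LEFT JOIN, turning it into an inner join

Fix: Put 'c.amount > 1412.95' in the JOIN's ON clause instead of WHERE

Corrected query:
SELECT p.name, c.amount FROM customers p LEFT JOIN purchases c ON c.customer_id = p.id AND c.amount > 1412.95

Result:
name  | amount
------+-------
Frank | NULL  
Alice | NULL  
Grace | NULL  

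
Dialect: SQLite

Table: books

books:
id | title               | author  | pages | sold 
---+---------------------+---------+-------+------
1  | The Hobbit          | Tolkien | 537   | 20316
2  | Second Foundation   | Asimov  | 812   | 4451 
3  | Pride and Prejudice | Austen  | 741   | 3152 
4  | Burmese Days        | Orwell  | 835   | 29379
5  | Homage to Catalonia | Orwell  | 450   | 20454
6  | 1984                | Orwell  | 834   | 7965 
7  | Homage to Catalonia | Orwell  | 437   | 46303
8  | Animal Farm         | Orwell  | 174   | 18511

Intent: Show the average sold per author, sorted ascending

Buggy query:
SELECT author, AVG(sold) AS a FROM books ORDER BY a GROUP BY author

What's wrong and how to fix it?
Bug: ORDER BY appears before GROUP BY; SQL clause order requires GROUP BY first

Fix: Move ORDER BY to the end, after GROUP BY

Corrected query:
SELECT author, AVG(sold) AS a FROM books GROUP BY author ORDER BY a

Result:
author  | a      
--------+--------
Austen  | 3152   
Asimov  | 4451   
Tolkien | 20316  
Orwell  | 24522.4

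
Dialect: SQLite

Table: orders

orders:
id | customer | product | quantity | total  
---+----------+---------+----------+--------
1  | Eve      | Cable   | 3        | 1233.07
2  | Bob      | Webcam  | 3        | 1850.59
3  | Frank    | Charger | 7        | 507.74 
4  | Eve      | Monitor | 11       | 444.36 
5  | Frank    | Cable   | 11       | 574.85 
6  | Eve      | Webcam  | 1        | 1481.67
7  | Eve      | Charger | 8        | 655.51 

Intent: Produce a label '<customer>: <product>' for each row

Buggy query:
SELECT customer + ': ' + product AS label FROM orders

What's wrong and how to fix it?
Bug: '+' is numeric addition; on text columns SQLite converts them to 0 instead of concatenating

Fix: Replace + with || to concatenate text

Corrected query:
SELECT customer || ': ' || product AS label FROM orders

Result:
label         
--------------
Eve: Cable    
Bob: Webcam   
Frank: Charger
Eve: Monitor  
Frank: Cable  
Eve: Webcam   
Eve: Charger  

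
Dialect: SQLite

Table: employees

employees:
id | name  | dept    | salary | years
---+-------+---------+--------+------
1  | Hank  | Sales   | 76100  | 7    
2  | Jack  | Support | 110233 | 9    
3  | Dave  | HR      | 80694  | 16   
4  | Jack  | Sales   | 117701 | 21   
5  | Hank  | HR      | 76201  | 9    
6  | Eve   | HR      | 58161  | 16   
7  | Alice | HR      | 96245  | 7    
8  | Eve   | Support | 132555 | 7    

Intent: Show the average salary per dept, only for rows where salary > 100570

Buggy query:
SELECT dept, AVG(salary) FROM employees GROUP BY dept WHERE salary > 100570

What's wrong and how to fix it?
Bug: Row-level WHERE must come before GROUP BY in the clause order

Fix: Place WHERE between FROM and GROUP BY

Corrected query:
SELECT dept, AVG(salary) FROM employees WHERE salary > 100570 GROUP BY dept

Result:
dept    | AVG(salary)
--------+------------
Sales   | 117701     
Support | 121394     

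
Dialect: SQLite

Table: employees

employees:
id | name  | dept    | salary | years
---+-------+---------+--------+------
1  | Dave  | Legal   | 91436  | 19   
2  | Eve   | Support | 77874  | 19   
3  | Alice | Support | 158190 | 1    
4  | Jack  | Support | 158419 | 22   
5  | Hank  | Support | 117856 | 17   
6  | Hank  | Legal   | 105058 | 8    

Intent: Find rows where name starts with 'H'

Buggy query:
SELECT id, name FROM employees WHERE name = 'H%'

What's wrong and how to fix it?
Bug: '=' compares the literal string including the % character; pattern matching needs LIKE

Fix: Use LIKE for wildcard pattern matching

Corrected query:
SELECT id, name FROM employees WHERE name LIKE 'H%'

Result:
id | name
---+-----
5  | Hank
6  | Hank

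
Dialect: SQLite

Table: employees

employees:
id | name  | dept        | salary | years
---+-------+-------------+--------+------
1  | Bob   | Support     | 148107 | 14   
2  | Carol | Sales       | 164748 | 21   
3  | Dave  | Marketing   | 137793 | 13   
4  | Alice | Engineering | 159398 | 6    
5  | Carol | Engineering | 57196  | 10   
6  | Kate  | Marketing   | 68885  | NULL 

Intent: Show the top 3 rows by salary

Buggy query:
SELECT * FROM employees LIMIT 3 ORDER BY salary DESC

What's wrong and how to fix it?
Bug: LIMIT must come after ORDER BY

Fix: Swap the clauses: ORDER BY first, then LIMIT

Corrected query:
SELECT * FROM employees ORDER BY salary DESC LIMIT 3

Result:
id | name  | dept        | salary | years
---+-------+-------------+--------+------
2  | Carol | Sales       | 164748 | 21   
4  | Alice | Engineering | 159398 | 6    
1  | Bob   | Support     | 148107 | 14   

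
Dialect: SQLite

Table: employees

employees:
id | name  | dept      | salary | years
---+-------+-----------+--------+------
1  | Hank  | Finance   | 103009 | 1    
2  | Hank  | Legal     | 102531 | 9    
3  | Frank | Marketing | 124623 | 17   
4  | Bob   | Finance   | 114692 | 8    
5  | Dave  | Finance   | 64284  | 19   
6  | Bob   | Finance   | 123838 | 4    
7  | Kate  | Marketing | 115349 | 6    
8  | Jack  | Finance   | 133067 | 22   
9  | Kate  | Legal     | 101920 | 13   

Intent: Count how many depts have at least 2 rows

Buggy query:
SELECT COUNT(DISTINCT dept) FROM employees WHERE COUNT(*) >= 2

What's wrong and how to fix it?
Bug: WHERE filters individual rows, not groups, so a group-level COUNT is invalid there

Fix: Use a subquery that GROUPs and filters with HAVING, then count its rows

Corrected query:
SELECT COUNT(*) FROM (SELECT dept FROM employees GROUP BY dept HAVING COUNT(*) >= 2)

Result:
COUNT(*)
--------
3       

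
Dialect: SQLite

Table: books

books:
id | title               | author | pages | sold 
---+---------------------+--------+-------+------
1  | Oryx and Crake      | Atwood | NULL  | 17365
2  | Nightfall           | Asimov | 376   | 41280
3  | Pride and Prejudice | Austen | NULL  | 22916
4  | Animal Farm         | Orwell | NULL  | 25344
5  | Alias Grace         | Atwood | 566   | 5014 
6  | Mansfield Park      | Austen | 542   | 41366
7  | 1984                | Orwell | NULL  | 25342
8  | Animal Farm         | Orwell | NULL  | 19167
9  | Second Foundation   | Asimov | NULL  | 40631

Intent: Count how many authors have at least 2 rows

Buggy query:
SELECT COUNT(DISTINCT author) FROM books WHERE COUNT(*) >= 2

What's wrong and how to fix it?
Bug: COUNT(*) cannot appear in WHERE; the per-group count doesn't exist yet

Fix: Use a subquery that GROUPs and filters with HAVING, then count its rows

Corrected query:
SELECT COUNT(*) FROM (SELECT author FROM books GROUP BY author HAVING COUNT(*) >= 2)

Result:
COUNT(*)
--------
4       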